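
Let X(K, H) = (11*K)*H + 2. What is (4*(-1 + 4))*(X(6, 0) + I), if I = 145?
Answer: 1764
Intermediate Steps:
X(K, H) = 2 + 11*H*K (X(K, H) = 11*H*K + 2 = 2 + 11*H*K)
(4*(-1 + 4))*(X(6, 0) + I) = (4*(-1 + 4))*((2 + 11*0*6) + 145) = (4*3)*((2 + 0) + 145) = 12*(2 + 145) = 12*147 = 1764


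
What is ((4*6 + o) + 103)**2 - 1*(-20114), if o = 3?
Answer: 37014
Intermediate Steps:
((4*6 + o) + 103)**2 - 1*(-20114) = ((4*6 + 3) + 103)**2 - 1*(-20114) = ((24 + 3) + 103)**2 + 20114 = (27 + 103)**2 + 20114 = 130**2 + 20114 = 16900 + 20114 = 37014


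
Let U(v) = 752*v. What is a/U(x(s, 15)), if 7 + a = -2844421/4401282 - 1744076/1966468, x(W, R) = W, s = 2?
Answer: -18463623666073/3254272559702976 ≈ -0.0056737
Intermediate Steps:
a = -18463623666073/2163745052994 (a = -7 + (-2844421/4401282 - 1744076/1966468) = -7 + (-2844421*1/4401282 - 1744076*1/1966468) = -7 + (-2844421/4401282 - 436019/491617) = -7 - 3317408295115/2163745052994 = -18463623666073/2163745052994 ≈ -8.5332)
a/U(x(s, 15)) = -18463623666073/(2163745052994*(752*2)) = -18463623666073/2163745052994/1504 = -18463623666073/2163745052994*1/1504 = -18463623666073/3254272559702976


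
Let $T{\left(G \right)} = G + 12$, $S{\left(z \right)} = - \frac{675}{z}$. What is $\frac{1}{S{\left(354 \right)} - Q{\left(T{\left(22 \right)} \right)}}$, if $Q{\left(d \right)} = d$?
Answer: $- \frac{118}{4237} \approx -0.02785$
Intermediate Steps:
$T{\left(G \right)} = 12 + G$
$\frac{1}{S{\left(354 \right)} - Q{\left(T{\left(22 \right)} \right)}} = \frac{1}{- \frac{675}{354} - \left(12 + 22\right)} = \frac{1}{\left(-675\right) \frac{1}{354} - 34} = \frac{1}{- \frac{225}{118} - 34} = \frac{1}{- \frac{4237}{118}} = - \frac{118}{4237}$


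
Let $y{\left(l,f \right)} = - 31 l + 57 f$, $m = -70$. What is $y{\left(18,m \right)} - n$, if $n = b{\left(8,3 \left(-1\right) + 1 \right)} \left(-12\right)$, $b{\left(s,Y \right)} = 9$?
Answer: $-4440$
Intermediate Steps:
$n = -108$ ($n = 9 \left(-12\right) = -108$)
$y{\left(18,m \right)} - n = \left(\left(-31\right) 18 + 57 \left(-70\right)\right) - -108 = \left(-558 - 3990\right) + 108 = -4548 + 108 = -4440$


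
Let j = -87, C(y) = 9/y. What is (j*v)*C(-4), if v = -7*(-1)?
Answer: 5481/4 ≈ 1370.3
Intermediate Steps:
v = 7
(j*v)*C(-4) = (-87*7)*(9/(-4)) = -5481*(-1)/4 = -609*(-9/4) = 5481/4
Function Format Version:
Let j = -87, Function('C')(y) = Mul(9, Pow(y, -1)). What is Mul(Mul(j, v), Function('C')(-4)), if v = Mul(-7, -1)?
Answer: Rational(5481, 4) ≈ 1370.3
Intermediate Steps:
v = 7
Mul(Mul(j, v), Function('C')(-4)) = Mul(Mul(-87, 7), Mul(9, Pow(-4, -1))) = Mul(-609, Mul(9, Rational(-1, 4))) = Mul(-609, Rational(-9, 4)) = Rational(5481, 4)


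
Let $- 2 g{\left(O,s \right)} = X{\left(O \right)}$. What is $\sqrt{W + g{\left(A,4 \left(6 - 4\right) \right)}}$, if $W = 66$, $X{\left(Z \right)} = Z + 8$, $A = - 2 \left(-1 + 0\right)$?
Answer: $\sqrt{61} \approx 7.8102$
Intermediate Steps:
$A = 2$ ($A = \left(-2\right) \left(-1\right) = 2$)
$X{\left(Z \right)} = 8 + Z$
$g{\left(O,s \right)} = -4 - \frac{O}{2}$ ($g{\left(O,s \right)} = - \frac{8 + O}{2} = -4 - \frac{O}{2}$)
$\sqrt{W + g{\left(A,4 \left(6 - 4\right) \right)}} = \sqrt{66 - 5} = \sqrt{61}$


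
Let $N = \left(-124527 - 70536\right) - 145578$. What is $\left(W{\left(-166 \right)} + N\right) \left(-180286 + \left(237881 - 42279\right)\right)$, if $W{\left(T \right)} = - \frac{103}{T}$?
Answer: $- \frac{433031588374}{83} \approx -5.2172 \cdot 10^{9}$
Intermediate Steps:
$N = -340641$ ($N = -195063 - 145578 = -340641$)
$\left(W{\left(-166 \right)} + N\right) \left(-180286 + \left(237881 - 42279\right)\right) = \left(- \frac{103}{-166} - 340641\right) \left(-180286 + \left(237881 - 42279\right)\right) = \left(\left(-103\right) \left(- \frac{1}{166}\right) - 340641\right) \left(-180286 + 195602\right) = \left(\frac{103}{166} - 340641\right) 15316 = \left(- \frac{56546303}{166}\right) 15316 = - \frac{433031588374}{83}$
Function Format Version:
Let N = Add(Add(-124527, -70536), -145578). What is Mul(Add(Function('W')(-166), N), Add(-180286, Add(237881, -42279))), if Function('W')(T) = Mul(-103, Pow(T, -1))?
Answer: Rational(-433031588374, 83) ≈ -5.2172e+9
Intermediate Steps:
N = -340641 (N = Add(-195063, -145578) = -340641)
Mul(Add(Function('W')(-166), N), Add(-180286, Add(237881, -42279))) = Mul(Add(Mul(-103, Pow(-166, -1)), -340641), Add(-180286, Add(237881, -42279))) = Mul(Add(Mul(-103, Rational(-1, 166)), -340641), Add(-180286, 195602)) = Mul(Add(Rational(103, 166), -340641), 15316) = Mul(Rational(-56546303, 166), 15316) = Rational(-433031588374, 83)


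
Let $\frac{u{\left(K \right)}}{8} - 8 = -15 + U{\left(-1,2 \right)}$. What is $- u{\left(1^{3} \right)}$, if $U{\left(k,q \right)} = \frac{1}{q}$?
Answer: $52$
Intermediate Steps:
$u{\left(K \right)} = -52$ ($u{\left(K \right)} = 64 + 8 \left(-15 + \frac{1}{2}\right) = 64 + 8 \left(- \frac{29}{2}\right) = 64 - 116 = -52$)
$- u{\left(1^{3} \right)} = \left(-1\right) \left(-52\right) = 52$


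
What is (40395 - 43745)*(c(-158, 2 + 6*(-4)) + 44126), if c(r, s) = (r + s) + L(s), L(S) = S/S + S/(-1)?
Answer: -147296150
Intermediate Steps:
L(S) = 1 - S (L(S) = 1 + S*(-1) = 1 - S)
c(r, s) = 1 + r (c(r, s) = (r + s) + (1 - s) = 1 + r)
(40395 - 43745)*(c(-158, 2 + 6*(-4)) + 44126) = (40395 - 43745)*((1 - 158) + 44126) = -3350*(-157 + 44126) = -3350*43969 = -147296150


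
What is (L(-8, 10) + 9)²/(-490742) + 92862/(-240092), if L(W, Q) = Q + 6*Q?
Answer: -5883712222/14727903533 ≈ -0.39949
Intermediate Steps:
L(W, Q) = 7*Q
(L(-8, 10) + 9)²/(-490742) + 92862/(-240092) = (7*10 + 9)²/(-490742) + 92862/(-240092) = (70 + 9)²*(-1/490742) + 92862*(-1/240092) = 79²*(-1/490742) - 46431/120046 = 6241*(-1/490742) - 46431/120046 = -6241/490742 - 46431/120046 = -5883712222/14727903533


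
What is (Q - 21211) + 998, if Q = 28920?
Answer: 8707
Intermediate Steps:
(Q - 21211) + 998 = (28920 - 21211) + 998 = 7709 + 998 = 8707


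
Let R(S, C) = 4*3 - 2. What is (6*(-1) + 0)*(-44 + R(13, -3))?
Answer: 204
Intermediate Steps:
R(S, C) = 10 (R(S, C) = 12 - 2 = 10)
(6*(-1) + 0)*(-44 + R(13, -3)) = (6*(-1) + 0)*(-44 + 10) = (-6 + 0)*(-34) = -6*(-34) = 204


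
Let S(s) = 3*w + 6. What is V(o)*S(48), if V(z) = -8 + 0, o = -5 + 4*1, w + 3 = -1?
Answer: 48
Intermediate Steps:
w = -4 (w = -3 - 1 = -4)
o = -1 (o = -5 + 4 = -1)
V(z) = -8
S(s) = -6 (S(s) = 3*(-4) + 6 = -12 + 6 = -6)
V(o)*S(48) = -8*(-6) = 48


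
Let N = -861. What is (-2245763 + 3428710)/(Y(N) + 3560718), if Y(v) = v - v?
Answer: 1182947/3560718 ≈ 0.33222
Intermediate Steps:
Y(v) = 0
(-2245763 + 3428710)/(Y(N) + 3560718) = (-2245763 + 3428710)/(0 + 3560718) = 1182947/3560718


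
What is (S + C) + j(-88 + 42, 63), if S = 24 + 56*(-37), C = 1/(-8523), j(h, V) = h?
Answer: -17847163/8523 ≈ -2094.0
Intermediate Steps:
C = -1/8523 ≈ -0.00011733
S = -2048 (S = 24 - 2072 = -2048)
(S + C) + j(-88 + 42, 63) = (-2048 - 1/8523) + (-88 + 42) = -17455105/8523 - 46 = -17847163/8523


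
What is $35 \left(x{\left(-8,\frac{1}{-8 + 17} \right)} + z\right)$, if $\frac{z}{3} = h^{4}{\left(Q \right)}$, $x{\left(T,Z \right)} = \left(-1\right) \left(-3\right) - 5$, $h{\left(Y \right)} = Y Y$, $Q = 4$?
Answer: $6881210$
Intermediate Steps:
$h{\left(Y \right)} = Y^{2}$
$x{\left(T,Z \right)} = -2$ ($x{\left(T,Z \right)} = 3 - 5 = -2$)
$z = 196608$ ($z = 3 \left(4^{2}\right)^{4} = 3 \cdot 16^{4} = 3 \cdot 65536 = 196608$)
$35 \left(x{\left(-8,\frac{1}{-8 + 17} \right)} + z\right) = 35 \left(-2 + 196608\right) = 35 \cdot 196606 = 6881210$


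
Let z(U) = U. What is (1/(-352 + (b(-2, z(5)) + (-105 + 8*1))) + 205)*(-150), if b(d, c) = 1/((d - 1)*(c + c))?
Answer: -414228750/13471 ≈ -30750.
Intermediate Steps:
b(d, c) = 1/(2*c*(-1 + d)) (b(d, c) = 1/((-1 + d)*(2*c)) = 1/(2*c*(-1 + d)))
(1/(-352 + (b(-2, z(5)) + (-105 + 8*1))) + 205)*(-150) = (1/(-352 + ((1/2)/(5*(-1 - 2)) + (-105 + 8*1))) + 205)*(-150) = (1/(-352 + ((1/2)*(1/5)/(-3) + (-105 + 8))) + 205)*(-150) = (1/(-352 + ((1/2)*(1/5)*(-1/3) - 97)) + 205)*(-150) = (1/(-352 + (-1/30 - 97)) + 205)*(-150) = (1/(-352 - 2911/30) + 205)*(-150) = (1/(-13471/30) + 205)*(-150) = (-30/13471 + 205)*(-150) = (2761525/13471)*(-150) = -414228750/13471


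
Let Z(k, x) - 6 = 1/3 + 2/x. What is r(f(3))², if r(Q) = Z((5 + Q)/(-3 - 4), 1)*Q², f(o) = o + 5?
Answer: 2560000/9 ≈ 2.8444e+5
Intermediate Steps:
f(o) = 5 + o
Z(k, x) = 19/3 + 2/x (Z(k, x) = 6 + (1/3 + 2/x) = 6 + (1*(⅓) + 2/x) = 6 + (⅓ + 2/x) = 19/3 + 2/x)
r(Q) = 25*Q²/3 (r(Q) = (19/3 + 2/1)*Q² = (19/3 + 2*1)*Q² = (19/3 + 2)*Q² = 25*Q²/3)
r(f(3))² = (25*(5 + 3)²/3)² = ((25/3)*8²)² = ((25/3)*64)² = (1600/3)² = 2560000/9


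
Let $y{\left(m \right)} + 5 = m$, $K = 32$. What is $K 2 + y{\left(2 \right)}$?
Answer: $61$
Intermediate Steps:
$y{\left(m \right)} = -5 + m$
$K 2 + y{\left(2 \right)} = 32 \cdot 2 + \left(-5 + 2\right) = 64 - 3 = 61$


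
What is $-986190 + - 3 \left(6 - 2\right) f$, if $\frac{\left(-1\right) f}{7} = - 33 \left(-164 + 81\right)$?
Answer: $-756114$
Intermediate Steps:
$f = -19173$ ($f = - 7 \left(- 33 \left(-164 + 81\right)\right) = - 7 \left(\left(-33\right) \left(-83\right)\right) = \left(-7\right) 2739 = -19173$)
$-986190 + - 3 \left(6 - 2\right) f = -986190 + - 3 \left(6 - 2\right) \left(-19173\right) = -986190 + \left(-3\right) 4 \left(-19173\right) = -986190 - -230076 = -986190 + 230076 = -756114$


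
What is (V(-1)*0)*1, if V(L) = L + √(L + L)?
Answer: 0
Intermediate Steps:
V(L) = L + √2*√L (V(L) = L + √(2*L) = L + √2*√L)
(V(-1)*0)*1 = ((-1 + √2*√(-1))*0)*1 = ((-1 + √2*I)*0)*1 = ((-1 + I*√2)*0)*1 = 0*1 = 0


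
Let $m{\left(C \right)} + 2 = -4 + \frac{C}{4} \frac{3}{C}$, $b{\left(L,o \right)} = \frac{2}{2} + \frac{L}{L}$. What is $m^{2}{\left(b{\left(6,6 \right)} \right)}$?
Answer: $\frac{441}{16} \approx 27.563$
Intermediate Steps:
$b{\left(L,o \right)} = 2$ ($b{\left(L,o \right)} = 2 \cdot \frac{1}{2} + 1 = 1 + 1 = 2$)
$m{\left(C \right)} = - \frac{21}{4}$ ($m{\left(C \right)} = -2 + \left(-4 + \frac{C}{4} \frac{3}{C}\right) = -2 + \left(-4 + \frac{3}{4}\right) = -2 - \frac{13}{4} = - \frac{21}{4}$)
$m^{2}{\left(b{\left(6,6 \right)} \right)} = \left(- \frac{21}{4}\right)^{2} = \frac{441}{16}$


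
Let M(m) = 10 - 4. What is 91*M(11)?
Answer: 546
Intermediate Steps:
M(m) = 6
91*M(11) = 91*6 = 546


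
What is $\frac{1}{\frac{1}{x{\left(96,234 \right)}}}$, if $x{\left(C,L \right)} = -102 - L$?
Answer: $-336$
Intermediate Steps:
$\frac{1}{\frac{1}{x{\left(96,234 \right)}}} = \frac{1}{\frac{1}{-102 - 234}} = \frac{1}{\frac{1}{-336}} = \frac{1}{- \frac{1}{336}} = -336$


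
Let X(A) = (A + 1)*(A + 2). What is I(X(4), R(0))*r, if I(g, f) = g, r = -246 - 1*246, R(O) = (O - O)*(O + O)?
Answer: -14760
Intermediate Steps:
R(O) = 0 (R(O) = 0*(2*O) = 0)
X(A) = (1 + A)*(2 + A)
r = -492 (r = -246 - 246 = -492)
I(X(4), R(0))*r = (2 + 4**2 + 3*4)*(-492) = (2 + 16 + 12)*(-492) = 30*(-492) = -14760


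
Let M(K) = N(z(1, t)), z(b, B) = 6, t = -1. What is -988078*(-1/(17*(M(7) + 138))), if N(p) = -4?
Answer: 494039/1139 ≈ 433.75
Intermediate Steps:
M(K) = -4
-988078*(-1/(17*(M(7) + 138))) = -988078*(-1/(17*(-4 + 138))) = -988078/(134*(-17)) = -988078/(-2278) = -988078*(-1/2278) = 494039/1139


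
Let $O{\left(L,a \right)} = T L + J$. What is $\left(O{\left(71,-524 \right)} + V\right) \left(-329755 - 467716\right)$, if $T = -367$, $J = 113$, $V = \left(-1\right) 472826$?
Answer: $397754610670$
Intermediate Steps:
$V = -472826$
$O{\left(L,a \right)} = 113 - 367 L$ ($O{\left(L,a \right)} = - 367 L + 113 = 113 - 367 L$)
$\left(O{\left(71,-524 \right)} + V\right) \left(-329755 - 467716\right) = \left(\left(113 - 26057\right) - 472826\right) \left(-329755 - 467716\right) = \left(\left(113 - 26057\right) - 472826\right) \left(-797471\right) = \left(-25944 - 472826\right) \left(-797471\right) = \left(-498770\right) \left(-797471\right) = 397754610670$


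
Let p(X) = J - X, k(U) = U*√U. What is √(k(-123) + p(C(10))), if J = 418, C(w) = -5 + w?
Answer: √(413 - 123*I*√123) ≈ 30.317 - 22.498*I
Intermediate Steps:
k(U) = U^(3/2)
p(X) = 418 - X
√(k(-123) + p(C(10))) = √((-123)^(3/2) + (418 - (-5 + 10))) = √(-123*I*√123 + (418 - 1*5)) = √(-123*I*√123 + (418 - 5)) = √(-123*I*√123 + 413) = √(413 - 123*I*√123)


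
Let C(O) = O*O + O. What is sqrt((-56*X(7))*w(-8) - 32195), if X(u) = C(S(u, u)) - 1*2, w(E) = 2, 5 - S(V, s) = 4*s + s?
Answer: 3*I*sqrt(14379) ≈ 359.74*I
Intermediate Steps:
S(V, s) = 5 - 5*s (S(V, s) = 5 - (4*s + s) = 5 - 5*s)
C(O) = O + O**2 (C(O) = O**2 + O = O + O**2)
X(u) = -2 + (5 - 5*u)*(6 - 5*u) (X(u) = (5 - 5*u)*(1 + (5 - 5*u)) - 1*2 = (5 - 5*u)*(6 - 5*u) - 2 = -2 + (5 - 5*u)*(6 - 5*u))
sqrt((-56*X(7))*w(-8) - 32195) = sqrt(-56*(28 - 55*7 + 25*7**2)*2 - 32195) = sqrt(-56*(28 - 385 + 25*49)*2 - 32195) = sqrt(-56*(28 - 385 + 1225)*2 - 32195) = sqrt(-56*868*2 - 32195) = sqrt(-48608*2 - 32195) = sqrt(-97216 - 32195) = sqrt(-129411) = 3*I*sqrt(14379)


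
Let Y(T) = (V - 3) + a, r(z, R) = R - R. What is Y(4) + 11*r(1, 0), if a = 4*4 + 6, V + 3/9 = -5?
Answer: 41/3 ≈ 13.667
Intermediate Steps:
V = -16/3 (V = -1/3 - 5 = -16/3 ≈ -5.3333)
r(z, R) = 0
a = 22 (a = 16 + 6 = 22)
Y(T) = 41/3 (Y(T) = (-16/3 - 3) + 22 = -25/3 + 22 = 41/3)
Y(4) + 11*r(1, 0) = 41/3 + 11*0 = 41/3 + 0 = 41/3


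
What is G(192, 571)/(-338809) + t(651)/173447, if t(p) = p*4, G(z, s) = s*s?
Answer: -55668574691/58765404623 ≈ -0.94730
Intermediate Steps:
G(z, s) = s**2
t(p) = 4*p
G(192, 571)/(-338809) + t(651)/173447 = 571**2/(-338809) + (4*651)/173447 = 326041*(-1/338809) + 2604*(1/173447) = -326041/338809 + 2604/173447 = -55668574691/58765404623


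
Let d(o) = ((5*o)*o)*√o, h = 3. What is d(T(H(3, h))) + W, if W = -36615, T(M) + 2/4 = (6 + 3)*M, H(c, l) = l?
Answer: -36615 + 14045*√106/8 ≈ -18540.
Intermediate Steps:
T(M) = -½ + 9*M (T(M) = -½ + (6 + 3)*M = -½ + 9*M)
d(o) = 5*o^(5/2) (d(o) = (5*o²)*√o = 5*o^(5/2))
d(T(H(3, h))) + W = 5*(-½ + 9*3)^(5/2) - 36615 = 5*(-½ + 27)^(5/2) - 36615 = 5*(53/2)^(5/2) - 36615 = 5*(2809*√106/8) - 36615 = 14045*√106/8 - 36615 = -36615 + 14045*√106/8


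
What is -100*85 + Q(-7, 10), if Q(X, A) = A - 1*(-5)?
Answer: -8485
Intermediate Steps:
Q(X, A) = 5 + A (Q(X, A) = A + 5 = 5 + A)
-100*85 + Q(-7, 10) = -100*85 + (5 + 10) = -8500 + 15 = -8485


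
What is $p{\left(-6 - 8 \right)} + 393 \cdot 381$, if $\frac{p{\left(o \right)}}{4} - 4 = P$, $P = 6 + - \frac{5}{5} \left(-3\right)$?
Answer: $149785$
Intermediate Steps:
$P = 9$ ($P = 6 + \left(-5\right) \frac{1}{5} \left(-3\right) = 6 - -3 = 6 + 3 = 9$)
$p{\left(o \right)} = 52$ ($p{\left(o \right)} = 16 + 4 \cdot 9 = 16 + 36 = 52$)
$p{\left(-6 - 8 \right)} + 393 \cdot 381 = 52 + 393 \cdot 381 = 52 + 149733 = 149785$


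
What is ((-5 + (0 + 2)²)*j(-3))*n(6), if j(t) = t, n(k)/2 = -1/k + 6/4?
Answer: 8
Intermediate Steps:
n(k) = 3 - 2/k (n(k) = 2*(-1/k + 6/4) = 2*(-1/k + 6*(¼)) = 2*(-1/k + 3/2) = 2*(3/2 - 1/k) = 3 - 2/k)
((-5 + (0 + 2)²)*j(-3))*n(6) = ((-5 + (0 + 2)²)*(-3))*(3 - 2/6) = ((-5 + 2²)*(-3))*(3 - 2*⅙) = ((-5 + 4)*(-3))*(3 - ⅓) = -1*(-3)*(8/3) = 3*(8/3) = 8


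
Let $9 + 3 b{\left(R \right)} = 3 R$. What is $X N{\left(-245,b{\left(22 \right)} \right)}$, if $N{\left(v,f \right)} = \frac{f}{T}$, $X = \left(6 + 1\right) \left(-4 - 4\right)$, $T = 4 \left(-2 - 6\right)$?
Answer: $\frac{133}{4} \approx 33.25$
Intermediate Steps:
$T = -32$ ($T = 4 \left(-8\right) = -32$)
$b{\left(R \right)} = -3 + R$ ($b{\left(R \right)} = -3 + \frac{3 R}{3} = -3 + R$)
$X = -56$ ($X = 7 \left(-8\right) = -56$)
$N{\left(v,f \right)} = - \frac{f}{32}$ ($N{\left(v,f \right)} = \frac{f}{-32} = f \left(- \frac{1}{32}\right) = - \frac{f}{32}$)
$X N{\left(-245,b{\left(22 \right)} \right)} = - 56 \left(- \frac{-3 + 22}{32}\right) = - 56 \left(\left(- \frac{1}{32}\right) 19\right) = \left(-56\right) \left(- \frac{19}{32}\right) = \frac{133}{4}$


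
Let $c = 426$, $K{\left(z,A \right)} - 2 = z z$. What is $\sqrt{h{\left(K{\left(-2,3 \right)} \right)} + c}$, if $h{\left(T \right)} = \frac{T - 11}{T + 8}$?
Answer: $\frac{\sqrt{83426}}{14} \approx 20.631$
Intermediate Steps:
$K{\left(z,A \right)} = 2 + z^{2}$ ($K{\left(z,A \right)} = 2 + z z = 2 + z^{2}$)
$h{\left(T \right)} = \frac{-11 + T}{8 + T}$
$\sqrt{h{\left(K{\left(-2,3 \right)} \right)} + c} = \sqrt{\frac{-11 + \left(2 + \left(-2\right)^{2}\right)}{8 + \left(2 + \left(-2\right)^{2}\right)} + 426} = \sqrt{\frac{-11 + \left(2 + 4\right)}{8 + \left(2 + 4\right)} + 426} = \sqrt{\frac{-11 + 6}{8 + 6} + 426} = \sqrt{\frac{1}{14} \left(-5\right) + 426} = \sqrt{- \frac{5}{14} + 426} = \sqrt{\frac{5959}{14}} = \frac{\sqrt{83426}}{14}$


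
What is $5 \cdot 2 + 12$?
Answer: $22$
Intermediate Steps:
$5 \cdot 2 + 12 = 10 + 12 = 22$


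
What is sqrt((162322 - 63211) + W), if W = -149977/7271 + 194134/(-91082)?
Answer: sqrt(10864644924296698329377)/331128611 ≈ 314.78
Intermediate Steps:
W = -7535876714/331128611 (W = -149977*1/7271 + 194134*(-1/91082) = -149977/7271 - 97067/45541 = -7535876714/331128611 ≈ -22.758)
sqrt((162322 - 63211) + W) = sqrt((162322 - 63211) - 7535876714/331128611) = sqrt(99111 - 7535876714/331128611) = sqrt(32810951888107/331128611) = sqrt(10864644924296698329377)/331128611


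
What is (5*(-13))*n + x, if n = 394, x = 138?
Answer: -25472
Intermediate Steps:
(5*(-13))*n + x = (5*(-13))*394 + 138 = -65*394 + 138 = -25610 + 138 = -25472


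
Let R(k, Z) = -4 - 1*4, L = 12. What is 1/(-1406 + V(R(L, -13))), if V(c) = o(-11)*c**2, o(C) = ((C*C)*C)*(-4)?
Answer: 1/339330 ≈ 2.9470e-6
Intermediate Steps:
R(k, Z) = -8 (R(k, Z) = -4 - 4 = -8)
o(C) = -4*C**3 (o(C) = (C**2*C)*(-4) = C**3*(-4) = -4*C**3)
V(c) = 5324*c**2 (V(c) = (-4*(-11)**3)*c**2 = (-4*(-1331))*c**2 = 5324*c**2)
1/(-1406 + V(R(L, -13))) = 1/(-1406 + 5324*(-8)**2) = 1/(-1406 + 5324*64) = 1/(-1406 + 340736) = 1/339330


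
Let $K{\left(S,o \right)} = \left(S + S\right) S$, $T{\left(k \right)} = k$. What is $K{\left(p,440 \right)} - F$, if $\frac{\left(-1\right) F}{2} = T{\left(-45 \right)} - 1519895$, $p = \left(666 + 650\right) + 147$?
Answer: $1240858$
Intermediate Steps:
$p = 1463$ ($p = 1316 + 147 = 1463$)
$F = 3039880$ ($F = - 2 \left(-45 - 1519895\right) = \left(-2\right) \left(-1519940\right) = 3039880$)
$K{\left(S,o \right)} = 2 S^{2}$ ($K{\left(S,o \right)} = 2 S S = 2 S^{2}$)
$K{\left(p,440 \right)} - F = 2 \cdot 1463^{2} - 3039880 = 2 \cdot 2140369 - 3039880 = 4280738 - 3039880 = 1240858$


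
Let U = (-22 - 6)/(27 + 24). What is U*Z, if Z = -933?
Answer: 8708/17 ≈ 512.24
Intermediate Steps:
U = -28/51 ≈ -0.54902
U*Z = -28/51*(-933) = 8708/17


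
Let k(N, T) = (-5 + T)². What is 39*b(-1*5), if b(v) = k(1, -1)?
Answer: 1404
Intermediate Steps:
b(v) = 36 (b(v) = (-5 - 1)² = (-6)² = 36)
39*b(-1*5) = 39*36 = 1404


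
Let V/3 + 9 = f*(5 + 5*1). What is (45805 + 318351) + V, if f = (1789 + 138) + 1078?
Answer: 454279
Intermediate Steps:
f = 3005 (f = 1927 + 1078 = 3005)
V = 90123 (V = -27 + 3*(3005*(5 + 5*1)) = -27 + 3*(3005*(5 + 5)) = -27 + 3*(3005*10) = -27 + 3*30050 = -27 + 90150 = 90123)
(45805 + 318351) + V = (45805 + 318351) + 90123 = 364156 + 90123 = 454279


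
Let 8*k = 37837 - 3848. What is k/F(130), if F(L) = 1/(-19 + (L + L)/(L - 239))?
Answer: -79228359/872 ≈ -90858.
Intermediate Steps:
k = 33989/8 (k = (37837 - 3848)/8 = (⅛)*33989 = 33989/8 ≈ 4248.6)
F(L) = 1/(-19 + 2*L/(-239 + L)) (F(L) = 1/(-19 + (2*L)/(-239 + L)) = 1/(-19 + 2*L/(-239 + L)))
k/F(130) = 33989/(8*(((239 - 1*130)/(-4541 + 17*130)))) = 33989/(8*(((239 - 130)/(-4541 + 2210)))) = 33989/(8*((109/(-2331)))) = 33989/(8*((-1/2331*109))) = 33989/(8*(-109/2331)) = (33989/8)*(-2331/109) = -79228359/872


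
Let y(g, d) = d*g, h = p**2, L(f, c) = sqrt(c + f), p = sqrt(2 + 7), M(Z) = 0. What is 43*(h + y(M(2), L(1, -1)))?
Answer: 387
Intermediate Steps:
p = 3 (p = sqrt(9) = 3)
h = 9 (h = 3**2 = 9)
43*(h + y(M(2), L(1, -1))) = 43*(9 + sqrt(-1 + 1)*0) = 43*(9 + sqrt(0)*0) = 43*(9 + 0*0) = 43*(9 + 0) = 43*9 = 387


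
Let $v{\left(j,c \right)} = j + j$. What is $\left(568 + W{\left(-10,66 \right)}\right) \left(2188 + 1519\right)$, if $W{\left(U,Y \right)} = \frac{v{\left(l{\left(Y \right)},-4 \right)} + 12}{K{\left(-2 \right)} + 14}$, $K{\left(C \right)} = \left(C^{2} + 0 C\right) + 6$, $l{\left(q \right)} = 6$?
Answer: $2109283$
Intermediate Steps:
$v{\left(j,c \right)} = 2 j$
$K{\left(C \right)} = 6 + C^{2}$ ($K{\left(C \right)} = \left(C^{2} + 0\right) + 6 = C^{2} + 6 = 6 + C^{2}$)
$W{\left(U,Y \right)} = 1$ ($W{\left(U,Y \right)} = \frac{2 \cdot 6 + 12}{\left(6 + \left(-2\right)^{2}\right) + 14} = \frac{12 + 12}{\left(6 + 4\right) + 14} = \frac{24}{10 + 14} = \frac{24}{24} = 24 \cdot \frac{1}{24} = 1$)
$\left(568 + W{\left(-10,66 \right)}\right) \left(2188 + 1519\right) = \left(568 + 1\right) \left(2188 + 1519\right) = 569 \cdot 3707 = 2109283$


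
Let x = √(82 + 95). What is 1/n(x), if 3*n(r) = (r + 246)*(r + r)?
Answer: -1/40226 + 41*√177/1186667 ≈ 0.00043481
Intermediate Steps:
x = √177 ≈ 13.304
n(r) = 2*r*(246 + r)/3 (n(r) = ((r + 246)*(r + r))/3 = ((246 + r)*(2*r))/3 = (2*r*(246 + r))/3 = 2*r*(246 + r)/3)
1/n(x) = 1/(2*√177*(246 + √177)/3) = √177/(118*(246 + √177))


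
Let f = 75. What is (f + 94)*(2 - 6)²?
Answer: 2704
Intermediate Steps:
(f + 94)*(2 - 6)² = (75 + 94)*(2 - 6)² = 169*(-4)² = 169*16 = 2704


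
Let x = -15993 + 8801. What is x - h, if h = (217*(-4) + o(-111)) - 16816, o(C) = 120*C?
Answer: 23812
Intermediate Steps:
h = -31004 (h = (217*(-4) + 120*(-111)) - 16816 = (-868 - 13320) - 16816 = -14188 - 16816 = -31004)
x = -7192
x - h = -7192 - 1*(-31004) = -7192 + 31004 = 23812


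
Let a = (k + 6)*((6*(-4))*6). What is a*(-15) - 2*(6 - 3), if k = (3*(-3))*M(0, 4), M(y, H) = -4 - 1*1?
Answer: 110154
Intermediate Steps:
M(y, H) = -5 (M(y, H) = -4 - 1 = -5)
k = 45 (k = (3*(-3))*(-5) = -9*(-5) = 45)
a = -7344 (a = (45 + 6)*((6*(-4))*6) = 51*(-24*6) = 51*(-144) = -7344)
a*(-15) - 2*(6 - 3) = -7344*(-15) - 2*(6 - 3) = 110160 - 2*3 = 110160 - 6 = 110154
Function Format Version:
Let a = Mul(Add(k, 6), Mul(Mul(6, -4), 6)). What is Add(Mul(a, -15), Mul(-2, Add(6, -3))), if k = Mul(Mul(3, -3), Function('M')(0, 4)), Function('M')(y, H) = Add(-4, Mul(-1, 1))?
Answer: 110154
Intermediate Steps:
Function('M')(y, H) = -5 (Function('M')(y, H) = Add(-4, -1) = -5)
k = 45 (k = Mul(Mul(3, -3), -5) = Mul(-9, -5) = 45)
a = -7344 (a = Mul(Add(45, 6), Mul(Mul(6, -4), 6)) = Mul(51, Mul(-24, 6)) = Mul(51, -144) = -7344)
Add(Mul(a, -15), Mul(-2, Add(6, -3))) = Add(Mul(-7344, -15), Mul(-2, Add(6, -3))) = Add(110160, Mul(-2, 3)) = Add(110160, -6) = 110154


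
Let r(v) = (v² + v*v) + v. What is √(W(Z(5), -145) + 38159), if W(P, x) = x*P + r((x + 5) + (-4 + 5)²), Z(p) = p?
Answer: √75937 ≈ 275.57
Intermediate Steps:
r(v) = v + 2*v² (r(v) = (v² + v²) + v = 2*v² + v = v + 2*v²)
W(P, x) = P*x + (6 + x)*(13 + 2*x) (W(P, x) = x*P + ((x + 5) + (-4 + 5)²)*(1 + 2*((x + 5) + (-4 + 5)²)) = P*x + ((5 + x) + 1²)*(1 + 2*((5 + x) + 1²)) = P*x + ((5 + x) + 1)*(1 + 2*((5 + x) + 1)) = P*x + (6 + x)*(1 + 2*(6 + x)) = P*x + (6 + x)*(1 + (12 + 2*x)) = P*x + (6 + x)*(13 + 2*x))
√(W(Z(5), -145) + 38159) = √((5*(-145) + (6 - 145)*(13 + 2*(-145))) + 38159) = √((-725 - 139*(13 - 290)) + 38159) = √((-725 - 139*(-277)) + 38159) = √((-725 + 38503) + 38159) = √(37778 + 38159) = √75937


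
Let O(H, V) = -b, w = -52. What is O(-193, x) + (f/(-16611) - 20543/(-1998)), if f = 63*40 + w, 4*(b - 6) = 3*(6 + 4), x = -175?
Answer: -18623299/5531463 ≈ -3.3668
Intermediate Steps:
b = 27/2 (b = 6 + (3*(6 + 4))/4 = 6 + (3*10)/4 = 6 + (¼)*30 = 6 + 15/2 = 27/2 ≈ 13.500)
O(H, V) = -27/2 (O(H, V) = -1*27/2 = -27/2)
f = 2468 (f = 63*40 - 52 = 2520 - 52 = 2468)
O(-193, x) + (f/(-16611) - 20543/(-1998)) = -27/2 + (2468/(-16611) - 20543/(-1998)) = -27/2 + (2468*(-1/16611) - 20543*(-1/1998)) = -27/2 + (-2468/16611 + 20543/1998) = -27/2 + 112102903/11062926 = -18623299/5531463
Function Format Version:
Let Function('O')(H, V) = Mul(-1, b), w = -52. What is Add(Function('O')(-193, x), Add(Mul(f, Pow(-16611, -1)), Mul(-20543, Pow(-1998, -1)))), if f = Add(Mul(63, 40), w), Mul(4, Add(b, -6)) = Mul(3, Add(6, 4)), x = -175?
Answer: Rational(-18623299, 5531463) ≈ -3.3668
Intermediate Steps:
b = Rational(27, 2) (b = Add(6, Mul(Rational(1, 4), Mul(3, Add(6, 4)))) = Add(6, Mul(Rational(1, 4), Mul(3, 10))) = Add(6, Mul(Rational(1, 4), 30)) = Add(6, Rational(15, 2)) = Rational(27, 2) ≈ 13.500)
Function('O')(H, V) = Rational(-27, 2) (Function('O')(H, V) = Mul(-1, Rational(27, 2)) = Rational(-27, 2))
f = 2468 (f = Add(Mul(63, 40), -52) = Add(2520, -52) = 2468)
Add(Function('O')(-193, x), Add(Mul(f, Pow(-16611, -1)), Mul(-20543, Pow(-1998, -1)))) = Add(Rational(-27, 2), Add(Mul(2468, Pow(-16611, -1)), Mul(-20543, Pow(-1998, -1)))) = Add(Rational(-27, 2), Add(Mul(2468, Rational(-1, 16611)), Mul(-20543, Rational(-1, 1998)))) = Add(Rational(-27, 2), Add(Rational(-2468, 16611), Rational(20543, 1998))) = Add(Rational(-27, 2), Rational(112102903, 11062926)) = Rational(-18623299, 5531463)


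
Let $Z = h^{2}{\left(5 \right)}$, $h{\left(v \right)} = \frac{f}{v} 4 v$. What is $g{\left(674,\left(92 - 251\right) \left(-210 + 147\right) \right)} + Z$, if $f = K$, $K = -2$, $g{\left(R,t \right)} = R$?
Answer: $738$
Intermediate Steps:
$f = -2$
$h{\left(v \right)} = -8$ ($h{\left(v \right)} = - \frac{2}{v} 4 v = -8$)
$Z = 64$ ($Z = \left(-8\right)^{2} = 64$)
$g{\left(674,\left(92 - 251\right) \left(-210 + 147\right) \right)} + Z = 674 + 64 = 738$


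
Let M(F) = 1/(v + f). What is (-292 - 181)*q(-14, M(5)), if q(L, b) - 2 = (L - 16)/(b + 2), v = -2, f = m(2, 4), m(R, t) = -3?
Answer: 20812/3 ≈ 6937.3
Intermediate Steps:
f = -3
M(F) = -1/5 (M(F) = 1/(-2 - 3) = 1/(-5) = -1/5)
q(L, b) = 2 + (-16 + L)/(2 + b) (q(L, b) = 2 + (L - 16)/(b + 2) = 2 + (-16 + L)/(2 + b))
(-292 - 181)*q(-14, M(5)) = (-292 - 181)*((-12 - 14 + 2*(-1/5))/(2 - 1/5)) = -473*(-12 - 14 - 2/5)/9/5 = -2365*(-132)/(9*5) = -473*(-44/3) = 20812/3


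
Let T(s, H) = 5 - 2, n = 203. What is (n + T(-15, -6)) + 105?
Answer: 311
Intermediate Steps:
T(s, H) = 3
(n + T(-15, -6)) + 105 = (203 + 3) + 105 = 206 + 105 = 311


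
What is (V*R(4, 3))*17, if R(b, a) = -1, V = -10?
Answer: 170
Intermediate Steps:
(V*R(4, 3))*17 = -10*(-1)*17 = 10*17 = 170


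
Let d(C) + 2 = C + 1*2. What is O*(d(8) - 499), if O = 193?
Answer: -94763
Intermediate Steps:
d(C) = C (d(C) = -2 + (C + 1*2) = -2 + (C + 2) = -2 + (2 + C) = C)
O*(d(8) - 499) = 193*(8 - 499) = 193*(-491) = -94763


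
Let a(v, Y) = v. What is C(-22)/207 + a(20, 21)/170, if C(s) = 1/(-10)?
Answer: 4123/35190 ≈ 0.11716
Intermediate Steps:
C(s) = -1/10
C(-22)/207 + a(20, 21)/170 = -1/10/207 + 20/170 = -1/10*1/207 + 20*(1/170) = -1/2070 + 2/17 = 4123/35190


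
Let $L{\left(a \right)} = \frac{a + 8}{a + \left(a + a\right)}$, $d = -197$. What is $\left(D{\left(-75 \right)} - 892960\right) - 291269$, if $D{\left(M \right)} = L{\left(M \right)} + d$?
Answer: $- \frac{266495783}{225} \approx -1.1844 \cdot 10^{6}$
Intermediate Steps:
$L{\left(a \right)} = \frac{8 + a}{3 a}$ ($L{\left(a \right)} = \frac{8 + a}{a + 2 a} = \frac{8 + a}{3 a}$)
$D{\left(M \right)} = -197 + \frac{8 + M}{3 M}$ ($D{\left(M \right)} = \frac{8 + M}{3 M} - 197 = -197 + \frac{8 + M}{3 M}$)
$\left(D{\left(-75 \right)} - 892960\right) - 291269 = \left(\frac{2 \left(4 - -22125\right)}{3 \left(-75\right)} - 892960\right) - 291269 = \left(\frac{2}{3} \left(- \frac{1}{75}\right) \left(4 + 22125\right) - 892960\right) - 291269 = \left(\frac{2}{3} \left(- \frac{1}{75}\right) 22129 - 892960\right) - 291269 = \left(- \frac{44258}{225} - 892960\right) - 291269 = - \frac{200960258}{225} - 291269 = - \frac{266495783}{225}$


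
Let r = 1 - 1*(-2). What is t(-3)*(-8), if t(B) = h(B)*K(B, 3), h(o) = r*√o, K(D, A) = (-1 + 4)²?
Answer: -216*I*√3 ≈ -374.12*I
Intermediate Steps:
r = 3 (r = 1 + 2 = 3)
K(D, A) = 9 (K(D, A) = 3² = 9)
h(o) = 3*√o
t(B) = 27*√B (t(B) = (3*√B)*9 = 27*√B)
t(-3)*(-8) = (27*√(-3))*(-8) = (27*(I*√3))*(-8) = (27*I*√3)*(-8) = -216*I*√3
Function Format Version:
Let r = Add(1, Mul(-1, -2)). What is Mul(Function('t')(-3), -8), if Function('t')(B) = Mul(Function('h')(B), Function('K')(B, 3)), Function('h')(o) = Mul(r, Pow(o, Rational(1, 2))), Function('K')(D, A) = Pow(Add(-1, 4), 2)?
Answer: Mul(-216, I, Pow(3, Rational(1, 2))) ≈ Mul(-374.12, I)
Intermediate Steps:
r = 3 (r = Add(1, 2) = 3)
Function('K')(D, A) = 9 (Function('K')(D, A) = Pow(3, 2) = 9)
Function('h')(o) = Mul(3, Pow(o, Rational(1, 2)))
Function('t')(B) = Mul(27, Pow(B, Rational(1, 2))) (Function('t')(B) = Mul(Mul(3, Pow(B, Rational(1, 2))), 9) = Mul(27, Pow(B, Rational(1, 2))))
Mul(Function('t')(-3), -8) = Mul(Mul(27, Pow(-3, Rational(1, 2))), -8) = Mul(Mul(27, Mul(I, Pow(3, Rational(1, 2)))), -8) = Mul(Mul(27, I, Pow(3, Rational(1, 2))), -8) = Mul(-216, I, Pow(3, Rational(1, 2)))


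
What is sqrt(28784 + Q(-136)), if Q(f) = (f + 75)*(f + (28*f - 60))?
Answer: 14*sqrt(1393) ≈ 522.52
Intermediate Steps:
Q(f) = (-60 + 29*f)*(75 + f) (Q(f) = (75 + f)*(f + (-60 + 28*f)) = (75 + f)*(-60 + 29*f) = (-60 + 29*f)*(75 + f))
sqrt(28784 + Q(-136)) = sqrt(28784 + (-4500 + 29*(-136)**2 + 2115*(-136))) = sqrt(28784 + (-4500 + 29*18496 - 287640)) = sqrt(28784 + (-4500 + 536384 - 287640)) = sqrt(28784 + 244244) = sqrt(273028) = 14*sqrt(1393)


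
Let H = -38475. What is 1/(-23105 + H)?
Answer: -1/61580 ≈ -1.6239e-5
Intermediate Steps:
1/(-23105 + H) = 1/(-23105 - 38475) = 1/(-61580) = -1/61580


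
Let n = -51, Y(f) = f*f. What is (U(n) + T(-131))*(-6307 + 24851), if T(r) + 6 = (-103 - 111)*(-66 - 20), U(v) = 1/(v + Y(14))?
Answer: 49470032784/145 ≈ 3.4117e+8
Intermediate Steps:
Y(f) = f²
U(v) = 1/(196 + v) (U(v) = 1/(v + 14²) = 1/(v + 196) = 1/(196 + v))
T(r) = 18398 (T(r) = -6 + (-103 - 111)*(-66 - 20) = -6 - 214*(-86) = -6 + 18404 = 18398)
(U(n) + T(-131))*(-6307 + 24851) = (1/(196 - 51) + 18398)*(-6307 + 24851) = (1/145 + 18398)*18544 = (2667711/145)*18544 = 49470032784/145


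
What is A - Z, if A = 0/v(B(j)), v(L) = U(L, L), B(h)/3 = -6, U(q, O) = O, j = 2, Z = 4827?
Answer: -4827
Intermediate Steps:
B(h) = -18 (B(h) = 3*(-6) = -18)
v(L) = L
A = 0 (A = 0/(-18) = 0*(-1/18) = 0)
A - Z = 0 - 1*4827 = 0 - 4827 = -4827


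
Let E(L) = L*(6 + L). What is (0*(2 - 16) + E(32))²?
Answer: 1478656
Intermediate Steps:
(0*(2 - 16) + E(32))² = (0*(2 - 16) + 32*(6 + 32))² = (0*(-14) + 32*38)² = (0 + 1216)² = 1216² = 1478656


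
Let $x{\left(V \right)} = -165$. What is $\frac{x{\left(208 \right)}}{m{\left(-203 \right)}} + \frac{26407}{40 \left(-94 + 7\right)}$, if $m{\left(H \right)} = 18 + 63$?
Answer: $- \frac{301463}{31320} \approx -9.6253$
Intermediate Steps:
$m{\left(H \right)} = 81$
$\frac{x{\left(208 \right)}}{m{\left(-203 \right)}} + \frac{26407}{40 \left(-94 + 7\right)} = - \frac{165}{81} + \frac{26407}{40 \left(-94 + 7\right)} = \left(-165\right) \frac{1}{81} + \frac{26407}{40 \left(-87\right)} = - \frac{55}{27} + \frac{26407}{-3480} = - \frac{55}{27} + 26407 \left(- \frac{1}{3480}\right) = - \frac{55}{27} - \frac{26407}{3480} = - \frac{301463}{31320}$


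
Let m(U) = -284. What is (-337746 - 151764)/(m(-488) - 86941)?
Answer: 32634/5815 ≈ 5.6120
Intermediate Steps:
(-337746 - 151764)/(m(-488) - 86941) = (-337746 - 151764)/(-284 - 86941) = -489510/(-87225) = -489510*(-1/87225) = 32634/5815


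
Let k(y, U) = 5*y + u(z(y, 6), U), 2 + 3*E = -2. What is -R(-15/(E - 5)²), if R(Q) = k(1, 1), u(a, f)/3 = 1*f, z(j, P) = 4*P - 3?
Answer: -8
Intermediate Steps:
E = -4/3 (E = -⅔ + (⅓)*(-2) = -⅔ - ⅔ = -4/3 ≈ -1.3333)
z(j, P) = -3 + 4*P
u(a, f) = 3*f (u(a, f) = 3*(1*f) = 3*f)
k(y, U) = 3*U + 5*y (k(y, U) = 5*y + 3*U = 3*U + 5*y)
R(Q) = 8 (R(Q) = 3*1 + 5*1 = 3 + 5 = 8)
-R(-15/(E - 5)²) = -1*8 = -8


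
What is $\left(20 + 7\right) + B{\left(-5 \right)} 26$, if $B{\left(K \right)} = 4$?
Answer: $131$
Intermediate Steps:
$\left(20 + 7\right) + B{\left(-5 \right)} 26 = \left(20 + 7\right) + 4 \cdot 26 = 27 + 104 = 131$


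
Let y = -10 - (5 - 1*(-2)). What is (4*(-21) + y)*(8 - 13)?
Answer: 505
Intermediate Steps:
y = -17 (y = -10 - (5 + 2) = -10 - 1*7 = -10 - 7 = -17)
(4*(-21) + y)*(8 - 13) = (4*(-21) - 17)*(8 - 13) = (-84 - 17)*(-5) = -101*(-5) = 505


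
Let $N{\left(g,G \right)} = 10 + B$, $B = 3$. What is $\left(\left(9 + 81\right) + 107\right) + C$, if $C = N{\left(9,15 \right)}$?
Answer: $210$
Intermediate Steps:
$N{\left(g,G \right)} = 13$ ($N{\left(g,G \right)} = 10 + 3 = 13$)
$C = 13$
$\left(\left(9 + 81\right) + 107\right) + C = \left(\left(9 + 81\right) + 107\right) + 13 = \left(90 + 107\right) + 13 = 197 + 13 = 210$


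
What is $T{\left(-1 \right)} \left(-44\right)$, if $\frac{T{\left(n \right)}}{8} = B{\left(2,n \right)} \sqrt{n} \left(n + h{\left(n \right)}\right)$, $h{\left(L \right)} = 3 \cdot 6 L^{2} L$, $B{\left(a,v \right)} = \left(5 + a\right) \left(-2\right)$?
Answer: $- 93632 i \approx - 93632.0 i$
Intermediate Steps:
$B{\left(a,v \right)} = -10 - 2 a$
$h{\left(L \right)} = 18 L^{3}$ ($h{\left(L \right)} = 18 L^{2} L = 18 L^{3}$)
$T{\left(n \right)} = - 112 \sqrt{n} \left(n + 18 n^{3}\right)$ ($T{\left(n \right)} = 8 \left(-10 - 4\right) \sqrt{n} \left(n + 18 n^{3}\right) = 8 - 14 \sqrt{n} \left(n + 18 n^{3}\right) = 8 \left(- 14 \sqrt{n} \left(n + 18 n^{3}\right)\right) = - 112 \sqrt{n} \left(n + 18 n^{3}\right)$)
$T{\left(-1 \right)} \left(-44\right) = \left(-1\right)^{\frac{3}{2}} \left(-112 - 2016 \left(-1\right)^{2}\right) \left(-44\right) = - i \left(-112 - 2016\right) \left(-44\right) = - i \left(-2128\right) \left(-44\right) = 2128 i \left(-44\right) = - 93632 i$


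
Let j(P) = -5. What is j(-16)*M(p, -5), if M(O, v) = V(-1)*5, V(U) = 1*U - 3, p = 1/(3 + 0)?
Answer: 100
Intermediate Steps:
p = 1/3 ≈ 0.33333
V(U) = -3 + U (V(U) = U - 3 = -3 + U)
M(O, v) = -20 (M(O, v) = (-3 - 1)*5 = -4*5 = -20)
j(-16)*M(p, -5) = -5*(-20) = 100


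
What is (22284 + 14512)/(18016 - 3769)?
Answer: 36796/14247 ≈ 2.5827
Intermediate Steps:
(22284 + 14512)/(18016 - 3769) = 36796/14247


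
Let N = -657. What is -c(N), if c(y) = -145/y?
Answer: -145/657 ≈ -0.22070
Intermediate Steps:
-c(N) = -(-145)/(-657) = -(-145)*(-1)/657 = -1*145/657 = -145/657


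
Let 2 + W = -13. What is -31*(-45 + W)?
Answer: 1860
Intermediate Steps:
W = -15 (W = -2 - 13 = -15)
-31*(-45 + W) = -31*(-45 - 15) = -31*(-60) = 1860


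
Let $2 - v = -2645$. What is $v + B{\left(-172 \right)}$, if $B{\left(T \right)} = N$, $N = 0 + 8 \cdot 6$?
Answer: $2695$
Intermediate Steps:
$v = 2647$ ($v = 2 - -2645 = 2 + 2645 = 2647$)
$N = 48$ ($N = 0 + 48 = 48$)
$B{\left(T \right)} = 48$
$v + B{\left(-172 \right)} = 2647 + 48 = 2695$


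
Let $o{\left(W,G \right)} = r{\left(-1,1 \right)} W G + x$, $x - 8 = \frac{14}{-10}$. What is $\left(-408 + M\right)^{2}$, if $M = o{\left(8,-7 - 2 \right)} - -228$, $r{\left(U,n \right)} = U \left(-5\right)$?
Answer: $\frac{7112889}{25} \approx 2.8452 \cdot 10^{5}$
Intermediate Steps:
$r{\left(U,n \right)} = - 5 U$
$x = \frac{33}{5}$ ($x = 8 + \frac{14}{-10} = 8 + 14 \left(- \frac{1}{10}\right) = 8 - \frac{7}{5} = \frac{33}{5} \approx 6.6$)
$o{\left(W,G \right)} = \frac{33}{5} + 5 G W$ ($o{\left(W,G \right)} = \left(-5\right) \left(-1\right) W G + \frac{33}{5} = 5 W G + \frac{33}{5} = 5 G W + \frac{33}{5} = \frac{33}{5} + 5 G W$)
$M = - \frac{627}{5}$ ($M = \left(\frac{33}{5} + 5 \left(-7 - 2\right) 8\right) - -228 = \left(\frac{33}{5} + 5 \left(-7 - 2\right) 8\right) + 228 = \left(\frac{33}{5} + 5 \left(-9\right) 8\right) + 228 = \left(\frac{33}{5} - 360\right) + 228 = - \frac{1767}{5} + 228 = - \frac{627}{5} \approx -125.4$)
$\left(-408 + M\right)^{2} = \left(-408 - \frac{627}{5}\right)^{2} = \left(- \frac{2667}{5}\right)^{2} = \frac{7112889}{25}$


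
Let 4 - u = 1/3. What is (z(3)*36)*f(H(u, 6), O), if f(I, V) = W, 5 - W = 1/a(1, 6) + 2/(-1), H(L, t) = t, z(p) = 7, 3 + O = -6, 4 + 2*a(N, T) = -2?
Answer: 1848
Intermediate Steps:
a(N, T) = -3 (a(N, T) = -2 + (½)*(-2) = -2 - 1 = -3)
O = -9 (O = -3 - 6 = -9)
u = 11/3 (u = 4 - 1/3 = 4 - 1*⅓ = 4 - ⅓ = 11/3 ≈ 3.6667)
W = 22/3 (W = 5 - (1/(-3) + 2/(-1)) = 5 - (1*(-⅓) + 2*(-1)) = 5 - (-⅓ - 2) = 5 - 1*(-7/3) = 5 + 7/3 = 22/3 ≈ 7.3333)
f(I, V) = 22/3
(z(3)*36)*f(H(u, 6), O) = (7*36)*(22/3) = 252*(22/3) = 1848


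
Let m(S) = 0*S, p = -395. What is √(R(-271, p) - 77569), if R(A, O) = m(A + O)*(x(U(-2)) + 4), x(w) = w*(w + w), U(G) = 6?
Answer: I*√77569 ≈ 278.51*I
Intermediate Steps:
m(S) = 0
x(w) = 2*w² (x(w) = w*(2*w) = 2*w²)
R(A, O) = 0 (R(A, O) = 0*(2*6² + 4) = 0*(2*36 + 4) = 0*(72 + 4) = 0*76 = 0)
√(R(-271, p) - 77569) = √(0 - 77569) = √(-77569) = I*√77569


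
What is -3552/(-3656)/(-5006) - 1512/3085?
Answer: -1730217822/3528842035 ≈ -0.49031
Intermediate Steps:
-3552/(-3656)/(-5006) - 1512/3085 = -3552*(-1/3656)*(-1/5006) - 1512*1/3085 = (444/457)*(-1/5006) - 1512/3085 = -222/1143871 - 1512/3085 = -1730217822/3528842035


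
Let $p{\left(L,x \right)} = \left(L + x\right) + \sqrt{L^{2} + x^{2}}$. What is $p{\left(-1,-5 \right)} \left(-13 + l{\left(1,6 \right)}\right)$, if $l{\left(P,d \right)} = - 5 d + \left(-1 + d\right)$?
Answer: $228 - 38 \sqrt{26} \approx 34.237$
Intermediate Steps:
$l{\left(P,d \right)} = -1 - 4 d$
$p{\left(L,x \right)} = L + x + \sqrt{L^{2} + x^{2}}$
$p{\left(-1,-5 \right)} \left(-13 + l{\left(1,6 \right)}\right) = \left(-1 - 5 + \sqrt{\left(-1\right)^{2} + \left(-5\right)^{2}}\right) \left(-13 - 25\right) = \left(-1 - 5 + \sqrt{1 + 25}\right) \left(-13 - 25\right) = \left(-1 - 5 + \sqrt{26}\right) \left(-13 - 25\right) = \left(-6 + \sqrt{26}\right) \left(-38\right) = 228 - 38 \sqrt{26}$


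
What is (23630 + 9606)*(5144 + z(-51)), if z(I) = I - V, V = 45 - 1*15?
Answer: 168273868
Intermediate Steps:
V = 30 (V = 45 - 15 = 30)
z(I) = -30 + I (z(I) = I - 1*30 = I - 30 = -30 + I)
(23630 + 9606)*(5144 + z(-51)) = (23630 + 9606)*(5144 + (-30 - 51)) = 33236*(5144 - 81) = 33236*5063 = 168273868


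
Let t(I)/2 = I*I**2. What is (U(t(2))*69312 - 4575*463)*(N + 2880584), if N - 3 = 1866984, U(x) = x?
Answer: -4791405323043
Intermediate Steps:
t(I) = 2*I**3 (t(I) = 2*(I*I**2) = 2*I**3)
N = 1866987 (N = 3 + 1866984 = 1866987)
(U(t(2))*69312 - 4575*463)*(N + 2880584) = ((2*2**3)*69312 - 4575*463)*(1866987 + 2880584) = ((2*8)*69312 - 2118225)*4747571 = (16*69312 - 2118225)*4747571 = (1108992 - 2118225)*4747571 = -1009233*4747571 = -4791405323043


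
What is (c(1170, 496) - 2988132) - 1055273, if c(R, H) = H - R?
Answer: -4044079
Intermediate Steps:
(c(1170, 496) - 2988132) - 1055273 = ((496 - 1*1170) - 2988132) - 1055273 = ((496 - 1170) - 2988132) - 1055273 = (-674 - 2988132) - 1055273 = -2988806 - 1055273 = -4044079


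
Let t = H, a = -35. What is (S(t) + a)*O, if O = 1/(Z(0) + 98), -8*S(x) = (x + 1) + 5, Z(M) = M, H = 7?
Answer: -293/784 ≈ -0.37372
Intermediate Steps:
t = 7
S(x) = -¾ - x/8 (S(x) = -((x + 1) + 5)/8 = -((1 + x) + 5)/8 = -(6 + x)/8 = -¾ - x/8)
O = 1/98 (O = 1/(0 + 98) = 1/98 ≈ 0.010204)
(S(t) + a)*O = ((-¾ - ⅛*7) - 35)*(1/98) = ((-¾ - 7/8) - 35)*(1/98) = (-13/8 - 35)*(1/98) = -293/8*1/98 = -293/784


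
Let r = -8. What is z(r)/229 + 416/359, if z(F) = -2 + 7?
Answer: 97059/82211 ≈ 1.1806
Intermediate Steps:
z(F) = 5
z(r)/229 + 416/359 = 5/229 + 416/359 = 97059/82211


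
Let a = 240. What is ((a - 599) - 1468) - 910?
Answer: -2737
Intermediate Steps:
((a - 599) - 1468) - 910 = ((240 - 599) - 1468) - 910 = (-359 - 1468) - 910 = -1827 - 910 = -2737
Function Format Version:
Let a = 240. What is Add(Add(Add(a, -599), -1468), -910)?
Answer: -2737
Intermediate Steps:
Add(Add(Add(a, -599), -1468), -910) = Add(Add(Add(240, -599), -1468), -910) = Add(Add(-359, -1468), -910) = Add(-1827, -910) = -2737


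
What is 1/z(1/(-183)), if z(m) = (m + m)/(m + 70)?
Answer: -12809/2 ≈ -6404.5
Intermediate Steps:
z(m) = 2*m/(70 + m) (z(m) = (2*m)/(70 + m) = 2*m/(70 + m))
1/z(1/(-183)) = 1/(2/(-183*(70 + 1/(-183)))) = 1/(2*(-1/183)/(70 - 1/183)) = 1/(2*(-1/183)/(12809/183)) = 1/(2*(-1/183)*(183/12809)) = 1/(-2/12809) = -12809/2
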